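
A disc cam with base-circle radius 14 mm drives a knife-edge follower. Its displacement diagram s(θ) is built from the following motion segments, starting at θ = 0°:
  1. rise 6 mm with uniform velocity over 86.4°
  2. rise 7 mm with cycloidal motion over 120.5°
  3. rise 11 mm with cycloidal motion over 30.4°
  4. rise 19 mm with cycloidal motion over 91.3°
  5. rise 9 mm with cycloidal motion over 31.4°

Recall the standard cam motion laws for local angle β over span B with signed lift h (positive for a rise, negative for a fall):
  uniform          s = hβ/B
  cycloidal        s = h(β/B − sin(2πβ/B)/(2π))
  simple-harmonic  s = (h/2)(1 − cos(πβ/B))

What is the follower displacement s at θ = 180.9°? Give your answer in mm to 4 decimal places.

seg 1 [0°–86.4°] uniform, h=6: full span → s += 6 → s = 6.0000
seg 2 [86.4°–206.9°] cycloidal, h=7: θ=180.9° here. β=94.5, B=120.5. 7·(0.7842 − sin(2π·0.7842)/(2π)) = 6.5780 → s = 12.5780

12.5780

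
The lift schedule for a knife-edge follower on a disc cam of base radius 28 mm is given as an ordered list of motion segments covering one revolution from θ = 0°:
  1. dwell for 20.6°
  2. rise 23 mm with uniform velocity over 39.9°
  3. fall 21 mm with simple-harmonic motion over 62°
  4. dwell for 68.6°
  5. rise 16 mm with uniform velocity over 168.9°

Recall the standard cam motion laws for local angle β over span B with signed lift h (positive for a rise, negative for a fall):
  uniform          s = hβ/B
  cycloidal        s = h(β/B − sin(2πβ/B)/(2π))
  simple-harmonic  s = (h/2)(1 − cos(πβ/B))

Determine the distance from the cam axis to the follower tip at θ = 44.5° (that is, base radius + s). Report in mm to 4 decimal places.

seg 1 [0°–20.6°] dwell: s stays 0.0000
seg 2 [20.6°–60.5°] uniform, h=23: θ=44.5° here. β=23.9, B=39.9. 23·23.9/39.9 = 13.7769 → s = 13.7769
radial distance = base radius + s = 28 + 13.7769 = 41.7769

41.7769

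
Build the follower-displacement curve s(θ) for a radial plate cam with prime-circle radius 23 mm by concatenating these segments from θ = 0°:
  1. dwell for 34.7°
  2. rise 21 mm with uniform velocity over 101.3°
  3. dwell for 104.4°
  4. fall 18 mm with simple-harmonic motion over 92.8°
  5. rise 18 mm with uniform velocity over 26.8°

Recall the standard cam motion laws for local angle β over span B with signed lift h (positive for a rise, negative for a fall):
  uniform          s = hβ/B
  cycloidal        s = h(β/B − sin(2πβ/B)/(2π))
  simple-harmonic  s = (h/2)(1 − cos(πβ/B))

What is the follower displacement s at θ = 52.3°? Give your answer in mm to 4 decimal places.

seg 1 [0°–34.7°] dwell: s stays 0.0000
seg 2 [34.7°–136°] uniform, h=21: θ=52.3° here. β=17.6, B=101.3. 21·17.6/101.3 = 3.6486 → s = 3.6486

3.6486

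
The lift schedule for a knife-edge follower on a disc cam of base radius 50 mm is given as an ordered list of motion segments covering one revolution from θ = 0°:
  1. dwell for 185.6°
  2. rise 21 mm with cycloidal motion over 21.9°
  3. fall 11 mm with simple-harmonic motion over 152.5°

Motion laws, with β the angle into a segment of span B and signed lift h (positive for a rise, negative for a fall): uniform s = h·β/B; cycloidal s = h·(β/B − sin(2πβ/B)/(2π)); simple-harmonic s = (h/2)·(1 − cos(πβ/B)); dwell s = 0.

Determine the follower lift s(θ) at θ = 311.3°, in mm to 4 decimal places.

seg 1 [0°–185.6°] dwell: s stays 0.0000
seg 2 [185.6°–207.5°] cycloidal, h=21: full span → s += 21 → s = 21.0000
seg 3 [207.5°–360°] simple-harmonic, h=-11: θ=311.3° here. β=103.8, B=152.5. -11/2·(1 − cos(π·0.6807)) = -8.4566 → s = 12.5434

12.5434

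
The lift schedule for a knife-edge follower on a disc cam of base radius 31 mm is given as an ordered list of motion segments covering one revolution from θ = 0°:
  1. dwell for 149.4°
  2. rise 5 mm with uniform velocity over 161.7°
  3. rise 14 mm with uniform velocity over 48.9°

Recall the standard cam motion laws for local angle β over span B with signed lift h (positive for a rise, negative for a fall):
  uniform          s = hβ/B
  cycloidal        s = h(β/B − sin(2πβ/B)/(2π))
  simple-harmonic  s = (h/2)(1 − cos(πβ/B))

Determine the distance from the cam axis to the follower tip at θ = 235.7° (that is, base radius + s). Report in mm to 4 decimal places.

seg 1 [0°–149.4°] dwell: s stays 0.0000
seg 2 [149.4°–311.1°] uniform, h=5: θ=235.7° here. β=86.3, B=161.7. 5·86.3/161.7 = 2.6685 → s = 2.6685
radial distance = base radius + s = 31 + 2.6685 = 33.6685

33.6685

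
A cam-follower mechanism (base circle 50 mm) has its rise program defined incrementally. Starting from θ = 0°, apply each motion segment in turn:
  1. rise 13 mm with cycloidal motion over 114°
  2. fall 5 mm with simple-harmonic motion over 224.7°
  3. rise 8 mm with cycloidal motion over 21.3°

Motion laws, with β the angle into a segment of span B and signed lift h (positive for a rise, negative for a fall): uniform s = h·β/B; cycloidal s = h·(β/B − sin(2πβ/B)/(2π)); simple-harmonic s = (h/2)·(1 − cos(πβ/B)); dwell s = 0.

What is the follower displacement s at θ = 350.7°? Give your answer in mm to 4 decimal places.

seg 1 [0°–114°] cycloidal, h=13: full span → s += 13 → s = 13.0000
seg 2 [114°–338.7°] simple-harmonic, h=-5: full span → s += -5 → s = 8.0000
seg 3 [338.7°–360°] cycloidal, h=8: θ=350.7° here. β=12, B=21.3. 8·(0.5634 − sin(2π·0.5634)/(2π)) = 5.0008 → s = 13.0008

13.0008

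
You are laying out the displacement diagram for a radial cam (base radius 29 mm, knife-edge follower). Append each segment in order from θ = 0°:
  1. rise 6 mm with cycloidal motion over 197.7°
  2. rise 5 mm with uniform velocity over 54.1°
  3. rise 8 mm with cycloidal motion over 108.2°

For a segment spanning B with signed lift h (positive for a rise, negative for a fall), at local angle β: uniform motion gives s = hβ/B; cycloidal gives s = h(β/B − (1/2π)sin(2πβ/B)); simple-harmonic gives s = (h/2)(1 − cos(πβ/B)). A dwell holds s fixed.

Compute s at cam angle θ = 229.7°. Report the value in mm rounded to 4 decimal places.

seg 1 [0°–197.7°] cycloidal, h=6: full span → s += 6 → s = 6.0000
seg 2 [197.7°–251.8°] uniform, h=5: θ=229.7° here. β=32, B=54.1. 5·32/54.1 = 2.9575 → s = 8.9575

8.9575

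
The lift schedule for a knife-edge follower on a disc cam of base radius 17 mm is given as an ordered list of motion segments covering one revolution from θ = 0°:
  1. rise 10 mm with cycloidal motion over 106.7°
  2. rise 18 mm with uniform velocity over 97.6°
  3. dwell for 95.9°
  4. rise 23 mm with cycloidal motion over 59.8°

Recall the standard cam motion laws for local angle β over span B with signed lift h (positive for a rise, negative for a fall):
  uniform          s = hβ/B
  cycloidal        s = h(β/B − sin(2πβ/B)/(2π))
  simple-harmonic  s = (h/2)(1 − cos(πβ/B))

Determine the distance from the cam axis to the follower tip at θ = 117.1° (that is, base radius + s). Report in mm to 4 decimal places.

seg 1 [0°–106.7°] cycloidal, h=10: full span → s += 10 → s = 10.0000
seg 2 [106.7°–204.3°] uniform, h=18: θ=117.1° here. β=10.4, B=97.6. 18·10.4/97.6 = 1.9180 → s = 11.9180
radial distance = base radius + s = 17 + 11.9180 = 28.9180

28.9180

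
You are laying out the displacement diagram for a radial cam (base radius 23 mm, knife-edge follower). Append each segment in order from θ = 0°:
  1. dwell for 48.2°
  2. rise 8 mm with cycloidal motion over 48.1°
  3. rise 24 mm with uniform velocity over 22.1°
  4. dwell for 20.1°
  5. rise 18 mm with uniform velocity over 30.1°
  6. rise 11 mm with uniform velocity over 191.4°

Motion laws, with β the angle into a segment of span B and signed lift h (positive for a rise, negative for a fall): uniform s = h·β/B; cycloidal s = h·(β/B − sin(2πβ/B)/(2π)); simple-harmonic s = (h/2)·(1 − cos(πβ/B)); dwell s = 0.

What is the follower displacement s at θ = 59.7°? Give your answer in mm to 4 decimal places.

seg 1 [0°–48.2°] dwell: s stays 0.0000
seg 2 [48.2°–96.3°] cycloidal, h=8: θ=59.7° here. β=11.5, B=48.1. 8·(0.2391 − sin(2π·0.2391)/(2π)) = 0.6424 → s = 0.6424

0.6424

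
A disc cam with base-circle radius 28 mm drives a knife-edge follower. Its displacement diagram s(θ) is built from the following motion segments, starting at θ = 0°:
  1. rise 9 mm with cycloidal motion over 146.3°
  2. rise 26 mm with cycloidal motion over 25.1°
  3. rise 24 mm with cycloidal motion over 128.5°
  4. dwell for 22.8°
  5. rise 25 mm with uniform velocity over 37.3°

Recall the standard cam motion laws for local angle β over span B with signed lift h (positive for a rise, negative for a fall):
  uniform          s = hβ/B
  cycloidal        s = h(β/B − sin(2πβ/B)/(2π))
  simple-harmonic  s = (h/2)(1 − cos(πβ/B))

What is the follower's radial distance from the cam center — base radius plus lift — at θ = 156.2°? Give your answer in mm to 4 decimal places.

seg 1 [0°–146.3°] cycloidal, h=9: full span → s += 9 → s = 9.0000
seg 2 [146.3°–171.4°] cycloidal, h=26: θ=156.2° here. β=9.9, B=25.1. 26·(0.3944 − sin(2π·0.3944)/(2π)) = 7.7069 → s = 16.7069
radial distance = base radius + s = 28 + 16.7069 = 44.7069

44.7069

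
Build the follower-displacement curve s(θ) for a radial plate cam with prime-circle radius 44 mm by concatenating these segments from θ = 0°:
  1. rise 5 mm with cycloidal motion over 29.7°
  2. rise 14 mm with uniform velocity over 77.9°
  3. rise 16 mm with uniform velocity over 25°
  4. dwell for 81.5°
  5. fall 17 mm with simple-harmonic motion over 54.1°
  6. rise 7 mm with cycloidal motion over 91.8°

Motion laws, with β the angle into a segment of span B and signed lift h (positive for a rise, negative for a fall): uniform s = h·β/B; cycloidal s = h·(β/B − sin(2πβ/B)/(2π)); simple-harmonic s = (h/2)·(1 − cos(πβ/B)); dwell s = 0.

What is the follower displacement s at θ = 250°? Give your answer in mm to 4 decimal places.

seg 1 [0°–29.7°] cycloidal, h=5: full span → s += 5 → s = 5.0000
seg 2 [29.7°–107.6°] uniform, h=14: full span → s += 14 → s = 19.0000
seg 3 [107.6°–132.6°] uniform, h=16: full span → s += 16 → s = 35.0000
seg 4 [132.6°–214.1°] dwell: s stays 35.0000
seg 5 [214.1°–268.2°] simple-harmonic, h=-17: θ=250° here. β=35.9, B=54.1. -17/2·(1 − cos(π·0.6636)) = -12.6786 → s = 22.3214

22.3214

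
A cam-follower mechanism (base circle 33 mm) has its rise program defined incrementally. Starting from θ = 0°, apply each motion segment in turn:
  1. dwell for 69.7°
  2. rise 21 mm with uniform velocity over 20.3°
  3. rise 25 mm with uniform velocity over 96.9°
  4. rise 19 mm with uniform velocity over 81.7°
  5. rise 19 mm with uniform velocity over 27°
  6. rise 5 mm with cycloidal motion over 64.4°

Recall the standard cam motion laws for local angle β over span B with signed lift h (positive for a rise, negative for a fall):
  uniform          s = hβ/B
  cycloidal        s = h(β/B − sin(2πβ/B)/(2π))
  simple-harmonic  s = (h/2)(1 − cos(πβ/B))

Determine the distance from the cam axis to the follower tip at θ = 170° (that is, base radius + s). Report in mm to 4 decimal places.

seg 1 [0°–69.7°] dwell: s stays 0.0000
seg 2 [69.7°–90°] uniform, h=21: full span → s += 21 → s = 21.0000
seg 3 [90°–186.9°] uniform, h=25: θ=170° here. β=80, B=96.9. 25·80/96.9 = 20.6398 → s = 41.6398
radial distance = base radius + s = 33 + 41.6398 = 74.6398

74.6398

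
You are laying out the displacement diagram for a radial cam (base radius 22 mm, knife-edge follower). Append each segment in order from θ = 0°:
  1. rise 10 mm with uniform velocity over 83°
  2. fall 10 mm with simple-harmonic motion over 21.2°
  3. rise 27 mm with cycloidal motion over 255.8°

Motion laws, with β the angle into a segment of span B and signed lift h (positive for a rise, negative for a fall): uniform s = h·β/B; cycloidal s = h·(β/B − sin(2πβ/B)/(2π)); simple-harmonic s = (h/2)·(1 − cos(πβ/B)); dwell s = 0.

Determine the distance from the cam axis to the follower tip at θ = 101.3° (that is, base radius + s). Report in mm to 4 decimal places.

seg 1 [0°–83°] uniform, h=10: full span → s += 10 → s = 10.0000
seg 2 [83°–104.2°] simple-harmonic, h=-10: θ=101.3° here. β=18.3, B=21.2. -10/2·(1 − cos(π·0.8632)) = -9.5454 → s = 0.4546
radial distance = base radius + s = 22 + 0.4546 = 22.4546

22.4546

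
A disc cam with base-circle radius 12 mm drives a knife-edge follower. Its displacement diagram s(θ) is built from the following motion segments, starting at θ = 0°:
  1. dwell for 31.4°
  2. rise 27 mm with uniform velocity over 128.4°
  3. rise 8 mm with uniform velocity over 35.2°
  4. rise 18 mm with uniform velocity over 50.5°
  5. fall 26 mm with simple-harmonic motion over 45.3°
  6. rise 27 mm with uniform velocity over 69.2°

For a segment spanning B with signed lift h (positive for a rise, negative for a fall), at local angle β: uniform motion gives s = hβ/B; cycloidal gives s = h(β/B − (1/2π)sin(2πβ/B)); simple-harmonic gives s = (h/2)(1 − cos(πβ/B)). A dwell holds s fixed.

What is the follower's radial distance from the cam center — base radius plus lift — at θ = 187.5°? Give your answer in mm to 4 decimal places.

seg 1 [0°–31.4°] dwell: s stays 0.0000
seg 2 [31.4°–159.8°] uniform, h=27: full span → s += 27 → s = 27.0000
seg 3 [159.8°–195°] uniform, h=8: θ=187.5° here. β=27.7, B=35.2. 8·27.7/35.2 = 6.2955 → s = 33.2955
radial distance = base radius + s = 12 + 33.2955 = 45.2955

45.2955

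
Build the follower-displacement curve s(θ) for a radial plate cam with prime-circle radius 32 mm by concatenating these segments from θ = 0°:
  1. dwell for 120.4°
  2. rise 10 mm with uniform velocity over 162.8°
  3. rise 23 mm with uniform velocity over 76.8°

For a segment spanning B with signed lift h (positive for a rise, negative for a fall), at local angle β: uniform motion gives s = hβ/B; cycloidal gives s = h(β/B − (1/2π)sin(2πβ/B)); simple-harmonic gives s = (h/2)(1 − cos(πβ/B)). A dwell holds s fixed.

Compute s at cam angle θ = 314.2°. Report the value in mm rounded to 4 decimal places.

seg 1 [0°–120.4°] dwell: s stays 0.0000
seg 2 [120.4°–283.2°] uniform, h=10: full span → s += 10 → s = 10.0000
seg 3 [283.2°–360°] uniform, h=23: θ=314.2° here. β=31, B=76.8. 23·31/76.8 = 9.2839 → s = 19.2839

19.2839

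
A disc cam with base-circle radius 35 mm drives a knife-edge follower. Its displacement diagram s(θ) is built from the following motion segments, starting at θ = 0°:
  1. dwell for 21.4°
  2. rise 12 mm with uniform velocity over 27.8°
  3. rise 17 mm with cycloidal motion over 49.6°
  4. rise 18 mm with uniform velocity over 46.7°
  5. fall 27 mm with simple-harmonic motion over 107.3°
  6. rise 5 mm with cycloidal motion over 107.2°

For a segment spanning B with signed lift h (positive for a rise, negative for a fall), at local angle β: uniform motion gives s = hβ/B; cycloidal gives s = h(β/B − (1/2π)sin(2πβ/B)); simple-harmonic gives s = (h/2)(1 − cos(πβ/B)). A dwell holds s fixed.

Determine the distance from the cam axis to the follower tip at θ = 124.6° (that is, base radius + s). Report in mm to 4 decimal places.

seg 1 [0°–21.4°] dwell: s stays 0.0000
seg 2 [21.4°–49.2°] uniform, h=12: full span → s += 12 → s = 12.0000
seg 3 [49.2°–98.8°] cycloidal, h=17: full span → s += 17 → s = 29.0000
seg 4 [98.8°–145.5°] uniform, h=18: θ=124.6° here. β=25.8, B=46.7. 18·25.8/46.7 = 9.9443 → s = 38.9443
radial distance = base radius + s = 35 + 38.9443 = 73.9443

73.9443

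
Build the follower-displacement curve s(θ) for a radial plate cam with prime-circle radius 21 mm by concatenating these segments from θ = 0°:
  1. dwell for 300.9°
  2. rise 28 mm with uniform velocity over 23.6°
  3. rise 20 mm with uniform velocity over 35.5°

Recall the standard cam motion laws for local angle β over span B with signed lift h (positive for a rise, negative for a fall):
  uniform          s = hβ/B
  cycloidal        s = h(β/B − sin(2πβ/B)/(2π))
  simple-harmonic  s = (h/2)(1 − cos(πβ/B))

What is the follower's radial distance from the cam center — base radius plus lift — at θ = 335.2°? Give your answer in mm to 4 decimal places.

seg 1 [0°–300.9°] dwell: s stays 0.0000
seg 2 [300.9°–324.5°] uniform, h=28: full span → s += 28 → s = 28.0000
seg 3 [324.5°–360°] uniform, h=20: θ=335.2° here. β=10.7, B=35.5. 20·10.7/35.5 = 6.0282 → s = 34.0282
radial distance = base radius + s = 21 + 34.0282 = 55.0282

55.0282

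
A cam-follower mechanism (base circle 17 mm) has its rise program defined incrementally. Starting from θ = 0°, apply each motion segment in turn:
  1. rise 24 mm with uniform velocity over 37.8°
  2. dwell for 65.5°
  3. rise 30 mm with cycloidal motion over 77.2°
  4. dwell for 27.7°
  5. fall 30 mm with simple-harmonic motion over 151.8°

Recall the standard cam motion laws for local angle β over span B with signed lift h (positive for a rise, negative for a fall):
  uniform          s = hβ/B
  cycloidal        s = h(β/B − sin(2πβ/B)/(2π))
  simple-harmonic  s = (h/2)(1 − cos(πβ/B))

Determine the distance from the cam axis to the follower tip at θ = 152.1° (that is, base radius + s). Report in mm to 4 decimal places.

seg 1 [0°–37.8°] uniform, h=24: full span → s += 24 → s = 24.0000
seg 2 [37.8°–103.3°] dwell: s stays 24.0000
seg 3 [103.3°–180.5°] cycloidal, h=30: θ=152.1° here. β=48.8, B=77.2. 30·(0.6321 − sin(2π·0.6321)/(2π)) = 22.4876 → s = 46.4876
radial distance = base radius + s = 17 + 46.4876 = 63.4876

63.4876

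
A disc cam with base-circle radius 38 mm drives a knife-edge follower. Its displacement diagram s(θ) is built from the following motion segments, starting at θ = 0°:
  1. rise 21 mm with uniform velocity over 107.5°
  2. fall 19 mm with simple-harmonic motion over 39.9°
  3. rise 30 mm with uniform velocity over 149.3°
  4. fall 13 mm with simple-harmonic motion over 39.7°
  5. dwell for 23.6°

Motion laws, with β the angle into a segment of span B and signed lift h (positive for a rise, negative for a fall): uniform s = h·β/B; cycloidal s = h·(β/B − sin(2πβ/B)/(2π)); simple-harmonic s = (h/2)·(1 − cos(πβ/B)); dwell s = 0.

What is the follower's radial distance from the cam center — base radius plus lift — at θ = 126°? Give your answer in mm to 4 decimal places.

seg 1 [0°–107.5°] uniform, h=21: full span → s += 21 → s = 21.0000
seg 2 [107.5°–147.4°] simple-harmonic, h=-19: θ=126° here. β=18.5, B=39.9. -19/2·(1 − cos(π·0.4637)) = -8.4178 → s = 12.5822
radial distance = base radius + s = 38 + 12.5822 = 50.5822

50.5822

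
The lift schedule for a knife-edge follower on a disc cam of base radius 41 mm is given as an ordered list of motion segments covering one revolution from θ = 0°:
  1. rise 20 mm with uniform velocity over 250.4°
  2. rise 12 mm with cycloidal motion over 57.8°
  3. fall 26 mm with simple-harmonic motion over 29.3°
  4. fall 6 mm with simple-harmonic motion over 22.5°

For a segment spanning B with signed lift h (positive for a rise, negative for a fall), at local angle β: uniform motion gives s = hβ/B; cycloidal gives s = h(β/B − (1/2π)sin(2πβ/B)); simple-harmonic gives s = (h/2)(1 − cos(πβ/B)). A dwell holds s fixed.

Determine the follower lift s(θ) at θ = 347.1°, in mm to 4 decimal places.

seg 1 [0°–250.4°] uniform, h=20: full span → s += 20 → s = 20.0000
seg 2 [250.4°–308.2°] cycloidal, h=12: full span → s += 12 → s = 32.0000
seg 3 [308.2°–337.5°] simple-harmonic, h=-26: full span → s += -26 → s = 6.0000
seg 4 [337.5°–360°] simple-harmonic, h=-6: θ=347.1° here. β=9.6, B=22.5. -6/2·(1 − cos(π·0.4267)) = -2.3149 → s = 3.6851

3.6851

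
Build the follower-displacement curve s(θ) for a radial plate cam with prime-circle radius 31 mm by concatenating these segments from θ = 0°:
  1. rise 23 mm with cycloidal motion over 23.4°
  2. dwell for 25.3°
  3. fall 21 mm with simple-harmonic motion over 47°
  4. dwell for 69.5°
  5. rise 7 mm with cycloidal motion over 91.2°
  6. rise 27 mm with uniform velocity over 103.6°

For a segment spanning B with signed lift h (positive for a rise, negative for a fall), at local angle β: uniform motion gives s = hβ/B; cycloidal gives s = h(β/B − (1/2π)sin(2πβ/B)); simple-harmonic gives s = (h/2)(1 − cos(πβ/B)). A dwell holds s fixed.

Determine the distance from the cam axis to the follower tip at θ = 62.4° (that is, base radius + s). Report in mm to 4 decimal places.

seg 1 [0°–23.4°] cycloidal, h=23: full span → s += 23 → s = 23.0000
seg 2 [23.4°–48.7°] dwell: s stays 23.0000
seg 3 [48.7°–95.7°] simple-harmonic, h=-21: θ=62.4° here. β=13.7, B=47. -21/2·(1 − cos(π·0.2915)) = -4.1034 → s = 18.8966
radial distance = base radius + s = 31 + 18.8966 = 49.8966

49.8966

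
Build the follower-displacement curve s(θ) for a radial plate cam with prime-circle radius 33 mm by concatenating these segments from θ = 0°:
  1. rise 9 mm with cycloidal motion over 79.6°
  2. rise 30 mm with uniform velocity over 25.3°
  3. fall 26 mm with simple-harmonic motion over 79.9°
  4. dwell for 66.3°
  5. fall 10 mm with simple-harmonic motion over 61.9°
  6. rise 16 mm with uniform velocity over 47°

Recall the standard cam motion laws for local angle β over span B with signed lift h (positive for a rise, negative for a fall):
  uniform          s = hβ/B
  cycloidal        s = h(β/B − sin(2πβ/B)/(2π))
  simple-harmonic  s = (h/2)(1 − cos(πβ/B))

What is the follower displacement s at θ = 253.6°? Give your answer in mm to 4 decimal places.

seg 1 [0°–79.6°] cycloidal, h=9: full span → s += 9 → s = 9.0000
seg 2 [79.6°–104.9°] uniform, h=30: full span → s += 30 → s = 39.0000
seg 3 [104.9°–184.8°] simple-harmonic, h=-26: full span → s += -26 → s = 13.0000
seg 4 [184.8°–251.1°] dwell: s stays 13.0000
seg 5 [251.1°–313°] simple-harmonic, h=-10: θ=253.6° here. β=2.5, B=61.9. -10/2·(1 − cos(π·0.0404)) = -0.0402 → s = 12.9598

12.9598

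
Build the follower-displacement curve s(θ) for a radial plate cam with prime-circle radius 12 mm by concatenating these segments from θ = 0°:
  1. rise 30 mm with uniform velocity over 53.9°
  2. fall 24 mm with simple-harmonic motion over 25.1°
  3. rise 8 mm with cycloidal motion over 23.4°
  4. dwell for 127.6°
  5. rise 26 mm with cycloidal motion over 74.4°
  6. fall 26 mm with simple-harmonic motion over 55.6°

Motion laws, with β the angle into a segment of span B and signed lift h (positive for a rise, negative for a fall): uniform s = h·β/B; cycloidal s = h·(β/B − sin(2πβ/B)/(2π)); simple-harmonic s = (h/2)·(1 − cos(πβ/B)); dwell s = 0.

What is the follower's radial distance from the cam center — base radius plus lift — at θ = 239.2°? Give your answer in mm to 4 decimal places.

seg 1 [0°–53.9°] uniform, h=30: full span → s += 30 → s = 30.0000
seg 2 [53.9°–79°] simple-harmonic, h=-24: full span → s += -24 → s = 6.0000
seg 3 [79°–102.4°] cycloidal, h=8: full span → s += 8 → s = 14.0000
seg 4 [102.4°–230°] dwell: s stays 14.0000
seg 5 [230°–304.4°] cycloidal, h=26: θ=239.2° here. β=9.2, B=74.4. 26·(0.1237 − sin(2π·0.1237)/(2π)) = 0.3138 → s = 14.3138
radial distance = base radius + s = 12 + 14.3138 = 26.3138

26.3138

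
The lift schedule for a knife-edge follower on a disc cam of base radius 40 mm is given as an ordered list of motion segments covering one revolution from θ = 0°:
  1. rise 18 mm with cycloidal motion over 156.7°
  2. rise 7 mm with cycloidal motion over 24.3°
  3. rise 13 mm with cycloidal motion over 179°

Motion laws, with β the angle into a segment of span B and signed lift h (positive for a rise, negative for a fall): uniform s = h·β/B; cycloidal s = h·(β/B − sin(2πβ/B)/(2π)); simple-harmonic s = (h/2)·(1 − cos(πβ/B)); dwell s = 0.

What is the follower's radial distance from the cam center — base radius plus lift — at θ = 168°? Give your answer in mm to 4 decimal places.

seg 1 [0°–156.7°] cycloidal, h=18: full span → s += 18 → s = 18.0000
seg 2 [156.7°–181°] cycloidal, h=7: θ=168° here. β=11.3, B=24.3. 7·(0.4650 − sin(2π·0.4650)/(2π)) = 3.0123 → s = 21.0123
radial distance = base radius + s = 40 + 21.0123 = 61.0123

61.0123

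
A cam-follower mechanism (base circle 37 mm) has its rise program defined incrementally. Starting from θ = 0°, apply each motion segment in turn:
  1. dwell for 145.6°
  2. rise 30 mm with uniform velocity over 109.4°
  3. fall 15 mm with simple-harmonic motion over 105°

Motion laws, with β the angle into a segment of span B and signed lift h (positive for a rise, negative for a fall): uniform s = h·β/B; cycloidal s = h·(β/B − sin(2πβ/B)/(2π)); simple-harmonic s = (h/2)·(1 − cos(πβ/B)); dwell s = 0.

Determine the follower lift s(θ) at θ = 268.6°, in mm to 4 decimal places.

seg 1 [0°–145.6°] dwell: s stays 0.0000
seg 2 [145.6°–255°] uniform, h=30: full span → s += 30 → s = 30.0000
seg 3 [255°–360°] simple-harmonic, h=-15: θ=268.6° here. β=13.6, B=105. -15/2·(1 − cos(π·0.1295)) = -0.6124 → s = 29.3876

29.3876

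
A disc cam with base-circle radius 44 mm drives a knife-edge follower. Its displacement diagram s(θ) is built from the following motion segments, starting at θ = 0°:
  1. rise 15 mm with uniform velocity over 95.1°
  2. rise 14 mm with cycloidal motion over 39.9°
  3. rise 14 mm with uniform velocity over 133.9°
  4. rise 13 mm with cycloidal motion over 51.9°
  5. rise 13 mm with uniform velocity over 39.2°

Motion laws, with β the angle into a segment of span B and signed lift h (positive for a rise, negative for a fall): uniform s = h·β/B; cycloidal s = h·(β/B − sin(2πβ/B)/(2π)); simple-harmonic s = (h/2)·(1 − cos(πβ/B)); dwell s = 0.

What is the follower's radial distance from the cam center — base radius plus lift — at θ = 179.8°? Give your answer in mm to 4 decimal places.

seg 1 [0°–95.1°] uniform, h=15: full span → s += 15 → s = 15.0000
seg 2 [95.1°–135°] cycloidal, h=14: full span → s += 14 → s = 29.0000
seg 3 [135°–268.9°] uniform, h=14: θ=179.8° here. β=44.8, B=133.9. 14·44.8/133.9 = 4.6841 → s = 33.6841
radial distance = base radius + s = 44 + 33.6841 = 77.6841

77.6841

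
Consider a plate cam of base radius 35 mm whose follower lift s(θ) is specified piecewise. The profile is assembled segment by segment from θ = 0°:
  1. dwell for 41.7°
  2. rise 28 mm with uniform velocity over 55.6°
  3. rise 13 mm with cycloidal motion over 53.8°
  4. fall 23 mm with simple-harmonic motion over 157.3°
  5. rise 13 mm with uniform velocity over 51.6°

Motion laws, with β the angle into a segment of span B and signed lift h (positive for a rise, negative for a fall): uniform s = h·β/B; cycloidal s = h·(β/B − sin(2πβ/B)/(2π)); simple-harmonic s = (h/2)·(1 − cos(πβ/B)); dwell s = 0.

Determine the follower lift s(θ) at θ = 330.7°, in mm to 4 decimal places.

seg 1 [0°–41.7°] dwell: s stays 0.0000
seg 2 [41.7°–97.3°] uniform, h=28: full span → s += 28 → s = 28.0000
seg 3 [97.3°–151.1°] cycloidal, h=13: full span → s += 13 → s = 41.0000
seg 4 [151.1°–308.4°] simple-harmonic, h=-23: full span → s += -23 → s = 18.0000
seg 5 [308.4°–360°] uniform, h=13: θ=330.7° here. β=22.3, B=51.6. 13·22.3/51.6 = 5.6182 → s = 23.6182

23.6182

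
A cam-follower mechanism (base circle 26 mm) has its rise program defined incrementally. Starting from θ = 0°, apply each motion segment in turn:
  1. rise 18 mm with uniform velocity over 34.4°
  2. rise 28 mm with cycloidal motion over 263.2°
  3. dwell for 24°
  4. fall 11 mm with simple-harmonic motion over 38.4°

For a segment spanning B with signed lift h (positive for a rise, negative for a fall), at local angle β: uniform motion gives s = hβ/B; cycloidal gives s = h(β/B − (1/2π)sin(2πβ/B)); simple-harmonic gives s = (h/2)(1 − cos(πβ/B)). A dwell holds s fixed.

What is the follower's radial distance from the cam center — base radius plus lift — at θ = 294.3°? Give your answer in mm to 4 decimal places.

seg 1 [0°–34.4°] uniform, h=18: full span → s += 18 → s = 18.0000
seg 2 [34.4°–297.6°] cycloidal, h=28: θ=294.3° here. β=259.9, B=263.2. 28·(0.9875 − sin(2π·0.9875)/(2π)) = 27.9996 → s = 45.9996
radial distance = base radius + s = 26 + 45.9996 = 71.9996

71.9996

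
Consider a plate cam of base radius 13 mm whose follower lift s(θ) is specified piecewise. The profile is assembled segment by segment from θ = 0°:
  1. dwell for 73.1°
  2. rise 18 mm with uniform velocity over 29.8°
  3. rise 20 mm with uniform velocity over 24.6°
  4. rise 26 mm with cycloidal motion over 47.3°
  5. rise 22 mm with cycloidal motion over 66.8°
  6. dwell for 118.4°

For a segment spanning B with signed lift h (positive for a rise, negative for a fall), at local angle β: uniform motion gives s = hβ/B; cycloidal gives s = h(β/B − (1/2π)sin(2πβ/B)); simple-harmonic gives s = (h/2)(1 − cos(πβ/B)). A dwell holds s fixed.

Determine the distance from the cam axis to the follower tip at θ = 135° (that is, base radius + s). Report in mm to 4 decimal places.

seg 1 [0°–73.1°] dwell: s stays 0.0000
seg 2 [73.1°–102.9°] uniform, h=18: full span → s += 18 → s = 18.0000
seg 3 [102.9°–127.5°] uniform, h=20: full span → s += 20 → s = 38.0000
seg 4 [127.5°–174.8°] cycloidal, h=26: θ=135° here. β=7.5, B=47.3. 26·(0.1586 − sin(2π·0.1586)/(2π)) = 0.6489 → s = 38.6489
radial distance = base radius + s = 13 + 38.6489 = 51.6489

51.6489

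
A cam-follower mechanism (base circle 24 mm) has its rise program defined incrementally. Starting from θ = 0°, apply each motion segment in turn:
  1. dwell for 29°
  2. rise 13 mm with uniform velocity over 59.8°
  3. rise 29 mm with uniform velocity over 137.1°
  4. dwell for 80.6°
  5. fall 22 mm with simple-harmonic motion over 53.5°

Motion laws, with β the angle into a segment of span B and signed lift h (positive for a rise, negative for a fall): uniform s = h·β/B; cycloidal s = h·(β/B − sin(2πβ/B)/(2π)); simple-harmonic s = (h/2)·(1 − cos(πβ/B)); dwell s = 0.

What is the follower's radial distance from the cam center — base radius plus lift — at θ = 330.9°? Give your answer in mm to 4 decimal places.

seg 1 [0°–29°] dwell: s stays 0.0000
seg 2 [29°–88.8°] uniform, h=13: full span → s += 13 → s = 13.0000
seg 3 [88.8°–225.9°] uniform, h=29: full span → s += 29 → s = 42.0000
seg 4 [225.9°–306.5°] dwell: s stays 42.0000
seg 5 [306.5°–360°] simple-harmonic, h=-22: θ=330.9° here. β=24.4, B=53.5. -22/2·(1 − cos(π·0.4561)) = -9.4869 → s = 32.5131
radial distance = base radius + s = 24 + 32.5131 = 56.5131

56.5131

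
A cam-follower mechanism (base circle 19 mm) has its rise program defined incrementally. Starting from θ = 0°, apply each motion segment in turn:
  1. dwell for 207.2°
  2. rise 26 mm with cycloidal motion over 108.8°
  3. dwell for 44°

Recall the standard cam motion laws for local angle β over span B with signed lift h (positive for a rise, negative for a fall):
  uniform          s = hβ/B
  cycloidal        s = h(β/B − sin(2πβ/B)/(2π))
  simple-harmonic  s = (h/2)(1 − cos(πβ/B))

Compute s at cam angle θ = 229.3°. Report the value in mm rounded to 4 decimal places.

seg 1 [0°–207.2°] dwell: s stays 0.0000
seg 2 [207.2°–316°] cycloidal, h=26: θ=229.3° here. β=22.1, B=108.8. 26·(0.2031 − sin(2π·0.2031)/(2π)) = 1.3214 → s = 1.3214

1.3214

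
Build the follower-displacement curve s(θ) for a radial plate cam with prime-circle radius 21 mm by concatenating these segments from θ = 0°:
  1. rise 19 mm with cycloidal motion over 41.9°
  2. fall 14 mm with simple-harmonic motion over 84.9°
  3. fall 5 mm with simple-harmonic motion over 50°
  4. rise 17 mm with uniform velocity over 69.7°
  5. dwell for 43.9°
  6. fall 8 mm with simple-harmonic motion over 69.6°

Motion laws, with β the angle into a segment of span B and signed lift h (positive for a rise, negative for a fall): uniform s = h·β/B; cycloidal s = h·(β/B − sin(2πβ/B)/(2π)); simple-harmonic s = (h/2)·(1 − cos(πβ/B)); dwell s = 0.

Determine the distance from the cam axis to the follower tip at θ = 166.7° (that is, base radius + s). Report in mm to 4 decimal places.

seg 1 [0°–41.9°] cycloidal, h=19: full span → s += 19 → s = 19.0000
seg 2 [41.9°–126.8°] simple-harmonic, h=-14: full span → s += -14 → s = 5.0000
seg 3 [126.8°–176.8°] simple-harmonic, h=-5: θ=166.7° here. β=39.9, B=50. -5/2·(1 − cos(π·0.7980)) = -4.5133 → s = 0.4867
radial distance = base radius + s = 21 + 0.4867 = 21.4867

21.4867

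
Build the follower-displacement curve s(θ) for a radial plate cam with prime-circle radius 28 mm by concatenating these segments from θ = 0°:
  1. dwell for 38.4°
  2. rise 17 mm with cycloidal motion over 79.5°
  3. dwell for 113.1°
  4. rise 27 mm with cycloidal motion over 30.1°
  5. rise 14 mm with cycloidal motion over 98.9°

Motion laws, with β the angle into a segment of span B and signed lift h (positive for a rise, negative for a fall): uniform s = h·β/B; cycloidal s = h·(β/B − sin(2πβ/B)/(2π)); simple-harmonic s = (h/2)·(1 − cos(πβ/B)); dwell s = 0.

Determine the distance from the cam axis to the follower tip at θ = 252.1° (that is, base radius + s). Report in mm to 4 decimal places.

seg 1 [0°–38.4°] dwell: s stays 0.0000
seg 2 [38.4°–117.9°] cycloidal, h=17: full span → s += 17 → s = 17.0000
seg 3 [117.9°–231°] dwell: s stays 17.0000
seg 4 [231°–261.1°] cycloidal, h=27: θ=252.1° here. β=21.1, B=30.1. 27·(0.7010 − sin(2π·0.7010)/(2π)) = 23.0220 → s = 40.0220
radial distance = base radius + s = 28 + 40.0220 = 68.0220

68.0220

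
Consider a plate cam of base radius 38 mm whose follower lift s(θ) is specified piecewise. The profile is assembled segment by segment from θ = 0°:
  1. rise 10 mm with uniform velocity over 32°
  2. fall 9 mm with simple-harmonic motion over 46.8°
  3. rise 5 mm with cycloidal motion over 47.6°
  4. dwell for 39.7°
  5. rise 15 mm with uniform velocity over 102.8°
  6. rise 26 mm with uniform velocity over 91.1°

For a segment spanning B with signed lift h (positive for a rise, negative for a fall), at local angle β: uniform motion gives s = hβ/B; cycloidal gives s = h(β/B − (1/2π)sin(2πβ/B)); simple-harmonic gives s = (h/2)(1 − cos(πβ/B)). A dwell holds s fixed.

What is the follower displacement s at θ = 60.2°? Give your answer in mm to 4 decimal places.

seg 1 [0°–32°] uniform, h=10: full span → s += 10 → s = 10.0000
seg 2 [32°–78.8°] simple-harmonic, h=-9: θ=60.2° here. β=28.2, B=46.8. -9/2·(1 − cos(π·0.6026)) = -5.9250 → s = 4.0750

4.0750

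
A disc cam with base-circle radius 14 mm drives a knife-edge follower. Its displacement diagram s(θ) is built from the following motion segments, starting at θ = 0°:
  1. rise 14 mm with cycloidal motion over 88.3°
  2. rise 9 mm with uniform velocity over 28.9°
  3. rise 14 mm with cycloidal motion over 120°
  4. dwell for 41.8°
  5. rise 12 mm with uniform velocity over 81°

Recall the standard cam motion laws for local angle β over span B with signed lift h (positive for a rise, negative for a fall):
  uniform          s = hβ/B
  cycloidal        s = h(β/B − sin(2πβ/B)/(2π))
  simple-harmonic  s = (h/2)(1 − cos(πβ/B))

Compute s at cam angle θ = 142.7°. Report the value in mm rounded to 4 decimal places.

seg 1 [0°–88.3°] cycloidal, h=14: full span → s += 14 → s = 14.0000
seg 2 [88.3°–117.2°] uniform, h=9: full span → s += 9 → s = 23.0000
seg 3 [117.2°–237.2°] cycloidal, h=14: θ=142.7° here. β=25.5, B=120. 14·(0.2125 − sin(2π·0.2125)/(2π)) = 0.8084 → s = 23.8084

23.8084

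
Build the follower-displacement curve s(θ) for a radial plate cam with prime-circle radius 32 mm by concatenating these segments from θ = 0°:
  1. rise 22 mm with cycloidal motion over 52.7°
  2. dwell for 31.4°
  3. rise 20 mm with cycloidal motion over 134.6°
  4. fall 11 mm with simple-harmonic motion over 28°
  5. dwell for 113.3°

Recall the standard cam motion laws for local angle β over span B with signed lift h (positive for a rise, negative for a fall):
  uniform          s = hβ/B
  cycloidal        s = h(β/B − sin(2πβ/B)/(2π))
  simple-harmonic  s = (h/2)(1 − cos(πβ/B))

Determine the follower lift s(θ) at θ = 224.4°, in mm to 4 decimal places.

seg 1 [0°–52.7°] cycloidal, h=22: full span → s += 22 → s = 22.0000
seg 2 [52.7°–84.1°] dwell: s stays 22.0000
seg 3 [84.1°–218.7°] cycloidal, h=20: full span → s += 20 → s = 42.0000
seg 4 [218.7°–246.7°] simple-harmonic, h=-11: θ=224.4° here. β=5.7, B=28. -11/2·(1 − cos(π·0.2036)) = -1.0870 → s = 40.9130

40.9130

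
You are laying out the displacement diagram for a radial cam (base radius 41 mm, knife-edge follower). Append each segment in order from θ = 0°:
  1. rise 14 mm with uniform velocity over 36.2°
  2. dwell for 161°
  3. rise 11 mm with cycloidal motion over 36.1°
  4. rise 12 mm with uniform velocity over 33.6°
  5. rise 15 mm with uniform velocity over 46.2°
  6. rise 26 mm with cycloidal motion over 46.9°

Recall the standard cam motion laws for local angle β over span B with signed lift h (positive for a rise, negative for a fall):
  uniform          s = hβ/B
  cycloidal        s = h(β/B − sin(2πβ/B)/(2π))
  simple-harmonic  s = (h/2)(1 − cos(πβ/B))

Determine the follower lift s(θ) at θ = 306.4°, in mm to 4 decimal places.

seg 1 [0°–36.2°] uniform, h=14: full span → s += 14 → s = 14.0000
seg 2 [36.2°–197.2°] dwell: s stays 14.0000
seg 3 [197.2°–233.3°] cycloidal, h=11: full span → s += 11 → s = 25.0000
seg 4 [233.3°–266.9°] uniform, h=12: full span → s += 12 → s = 37.0000
seg 5 [266.9°–313.1°] uniform, h=15: θ=306.4° here. β=39.5, B=46.2. 15·39.5/46.2 = 12.8247 → s = 49.8247

49.8247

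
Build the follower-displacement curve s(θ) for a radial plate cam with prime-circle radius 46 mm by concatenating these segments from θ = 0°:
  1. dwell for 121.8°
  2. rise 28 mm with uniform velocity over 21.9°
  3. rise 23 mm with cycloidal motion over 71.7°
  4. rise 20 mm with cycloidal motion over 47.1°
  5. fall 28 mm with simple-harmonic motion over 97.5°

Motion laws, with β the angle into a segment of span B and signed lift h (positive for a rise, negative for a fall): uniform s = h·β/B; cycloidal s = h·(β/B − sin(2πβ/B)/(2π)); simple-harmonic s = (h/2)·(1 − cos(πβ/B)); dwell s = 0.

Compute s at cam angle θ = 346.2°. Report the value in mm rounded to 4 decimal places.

seg 1 [0°–121.8°] dwell: s stays 0.0000
seg 2 [121.8°–143.7°] uniform, h=28: full span → s += 28 → s = 28.0000
seg 3 [143.7°–215.4°] cycloidal, h=23: full span → s += 23 → s = 51.0000
seg 4 [215.4°–262.5°] cycloidal, h=20: full span → s += 20 → s = 71.0000
seg 5 [262.5°–360°] simple-harmonic, h=-28: θ=346.2° here. β=83.7, B=97.5. -28/2·(1 − cos(π·0.8585)) = -26.6386 → s = 44.3614

44.3614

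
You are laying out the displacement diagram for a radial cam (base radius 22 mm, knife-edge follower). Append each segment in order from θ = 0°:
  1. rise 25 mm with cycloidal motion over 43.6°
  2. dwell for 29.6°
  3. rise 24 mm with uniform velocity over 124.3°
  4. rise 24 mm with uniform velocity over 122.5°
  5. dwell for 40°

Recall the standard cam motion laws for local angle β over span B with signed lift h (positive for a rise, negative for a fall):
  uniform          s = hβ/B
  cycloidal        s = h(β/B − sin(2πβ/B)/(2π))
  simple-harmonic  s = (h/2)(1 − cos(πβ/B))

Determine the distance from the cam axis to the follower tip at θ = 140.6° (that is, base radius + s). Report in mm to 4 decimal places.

seg 1 [0°–43.6°] cycloidal, h=25: full span → s += 25 → s = 25.0000
seg 2 [43.6°–73.2°] dwell: s stays 25.0000
seg 3 [73.2°–197.5°] uniform, h=24: θ=140.6° here. β=67.4, B=124.3. 24·67.4/124.3 = 13.0137 → s = 38.0137
radial distance = base radius + s = 22 + 38.0137 = 60.0137

60.0137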